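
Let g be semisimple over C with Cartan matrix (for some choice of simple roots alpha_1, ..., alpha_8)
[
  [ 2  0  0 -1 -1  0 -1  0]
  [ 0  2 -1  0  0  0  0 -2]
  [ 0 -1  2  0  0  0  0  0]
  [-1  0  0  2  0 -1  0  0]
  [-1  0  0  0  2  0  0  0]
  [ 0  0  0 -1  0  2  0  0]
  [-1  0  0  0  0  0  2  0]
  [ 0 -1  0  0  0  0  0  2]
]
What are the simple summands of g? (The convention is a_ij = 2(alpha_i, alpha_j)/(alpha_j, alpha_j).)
The diagram associated to this matrix has two connected components: the simple roots {alpha_2, alpha_3, alpha_8} form a chain of 3 nodes with a double edge at one end; the terminal node there is the unique short simple root (B_3), and {alpha_1, alpha_4, alpha_5, alpha_6, alpha_7} form a chain of 3 nodes with a fork of two nodes at one end (D_5). A semisimple Lie algebra decomposes uniquely as the direct sum of simple ideals, one per connected component of its Dynkin diagram, so g ≅ B_3 ⊕ D_5 (dimension 21 + 45 = 66).

B_3 + D_5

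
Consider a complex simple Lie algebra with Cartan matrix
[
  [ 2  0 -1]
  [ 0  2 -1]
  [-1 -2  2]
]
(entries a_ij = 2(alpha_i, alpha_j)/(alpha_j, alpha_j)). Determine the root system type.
The matrix has rank 3 with 2's on the diagonal. Reading the off-diagonal entries as Dynkin edges (a single edge where a_ij = a_ji = -1; a double or triple edge where a_ij * a_ji = 2 or 3), the diagram is a chain of 3 nodes with a double edge at one end; the terminal node there is the unique short simple root (B_3). One simple-root ordering that puts it in standard form is (alpha_1, alpha_3, alpha_2). So the algebra is type B_3, i.e. so(7).

B_3 (so(7))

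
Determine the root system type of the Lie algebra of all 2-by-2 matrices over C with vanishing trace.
A1

This is sl(2), which has dimension 2^2 - 1 = 3 and rank 2 - 1 = 1 (a Cartan subalgebra is the diagonal traceless matrices). In the classification of classical Lie algebras, the special linear algebra sl(n+1) has type A_n; here n = 1, so the Dynkin diagram is a chain of 1 nodes with single edges (A_1). Hence the type is A_1.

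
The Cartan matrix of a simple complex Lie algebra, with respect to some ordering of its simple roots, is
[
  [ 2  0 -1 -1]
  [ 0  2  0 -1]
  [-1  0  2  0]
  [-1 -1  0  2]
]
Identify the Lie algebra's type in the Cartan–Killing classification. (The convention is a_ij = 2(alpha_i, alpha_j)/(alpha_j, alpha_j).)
type A_4

The matrix has rank 4 with 2's on the diagonal. Reading the off-diagonal entries as Dynkin edges (a single edge where a_ij = a_ji = -1; a double or triple edge where a_ij * a_ji = 2 or 3), the diagram is a chain of 4 nodes with single edges (A_4). One simple-root ordering that puts it in standard form is (alpha_2, alpha_4, alpha_1, alpha_3). So the algebra is type A_4, i.e. sl(5).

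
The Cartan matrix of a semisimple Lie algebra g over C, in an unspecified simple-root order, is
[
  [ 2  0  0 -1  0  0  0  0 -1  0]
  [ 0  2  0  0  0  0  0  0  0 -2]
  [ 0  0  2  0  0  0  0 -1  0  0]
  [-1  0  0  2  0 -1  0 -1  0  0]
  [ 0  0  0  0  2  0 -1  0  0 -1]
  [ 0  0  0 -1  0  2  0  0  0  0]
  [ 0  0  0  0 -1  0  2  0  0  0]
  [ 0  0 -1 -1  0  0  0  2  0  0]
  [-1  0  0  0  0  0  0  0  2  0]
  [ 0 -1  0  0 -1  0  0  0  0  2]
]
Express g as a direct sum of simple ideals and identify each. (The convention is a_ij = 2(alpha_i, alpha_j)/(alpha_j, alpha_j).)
The diagram associated to this matrix has two connected components: the simple roots {alpha_2, alpha_5, alpha_7, alpha_10} form a chain of 4 nodes with a double edge at one end; the terminal node there is the unique long simple root (C_4), and {alpha_1, alpha_3, alpha_4, alpha_6, alpha_8, alpha_9} form a chain of 5 nodes with one extra node attached to the third node from one end (E_6). A semisimple Lie algebra decomposes uniquely as the direct sum of simple ideals, one per connected component of its Dynkin diagram, so g ≅ C_4 ⊕ E_6 (dimension 36 + 78 = 114).

type C_4 + type E_6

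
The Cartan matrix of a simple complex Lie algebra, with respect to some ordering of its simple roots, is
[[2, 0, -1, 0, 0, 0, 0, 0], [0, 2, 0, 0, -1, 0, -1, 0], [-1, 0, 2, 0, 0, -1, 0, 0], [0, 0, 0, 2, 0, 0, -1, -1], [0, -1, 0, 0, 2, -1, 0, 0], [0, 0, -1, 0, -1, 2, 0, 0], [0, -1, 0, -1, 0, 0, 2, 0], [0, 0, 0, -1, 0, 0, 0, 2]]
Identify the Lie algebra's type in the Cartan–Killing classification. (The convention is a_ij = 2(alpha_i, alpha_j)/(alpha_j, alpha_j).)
type A_8

The matrix has rank 8 with 2's on the diagonal. Reading the off-diagonal entries as Dynkin edges (a single edge where a_ij = a_ji = -1; a double or triple edge where a_ij * a_ji = 2 or 3), the diagram is a chain of 8 nodes with single edges (A_8). One simple-root ordering that puts it in standard form is (alpha_8, alpha_4, alpha_7, alpha_2, alpha_5, alpha_6, alpha_3, alpha_1). So the algebra is type A_8, i.e. sl(9).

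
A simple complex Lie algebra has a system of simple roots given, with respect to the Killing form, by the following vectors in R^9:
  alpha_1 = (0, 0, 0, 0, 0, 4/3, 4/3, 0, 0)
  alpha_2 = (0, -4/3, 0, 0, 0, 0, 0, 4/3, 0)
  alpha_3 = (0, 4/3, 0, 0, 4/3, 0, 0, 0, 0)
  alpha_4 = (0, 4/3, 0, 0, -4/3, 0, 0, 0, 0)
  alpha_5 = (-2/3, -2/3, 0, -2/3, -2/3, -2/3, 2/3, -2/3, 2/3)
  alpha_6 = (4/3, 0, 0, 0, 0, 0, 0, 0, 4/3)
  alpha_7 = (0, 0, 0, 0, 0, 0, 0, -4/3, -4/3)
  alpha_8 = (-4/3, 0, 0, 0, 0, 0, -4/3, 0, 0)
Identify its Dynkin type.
Compute the Cartan integers a_ij = 2(alpha_i, alpha_j)/(alpha_j, alpha_j); the resulting 8x8 Cartan matrix is
[[2, 0, 0, 0, 0, 0, 0, -1], [0, 2, -1, -1, 0, 0, -1, 0], [0, -1, 2, 0, -1, 0, 0, 0], [0, -1, 0, 2, 0, 0, 0, 0], [0, 0, -1, 0, 2, 0, 0, 0], [0, 0, 0, 0, 0, 2, -1, -1], [0, -1, 0, 0, 0, -1, 2, 0], [-1, 0, 0, 0, 0, -1, 0, 2]].
All simple roots have the same length, so the diagram is simply laced. The associated Dynkin diagram is a chain of 7 nodes with one extra node attached to the third node from one end (E_8), so the type is E_8.

E_8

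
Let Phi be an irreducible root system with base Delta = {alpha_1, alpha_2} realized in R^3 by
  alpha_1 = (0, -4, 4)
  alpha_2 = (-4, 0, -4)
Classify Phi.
type A_2

Compute the Cartan integers a_ij = 2(alpha_i, alpha_j)/(alpha_j, alpha_j); the resulting 2x2 Cartan matrix is
[[2, -1], [-1, 2]].
All simple roots have the same length, so the diagram is simply laced. The associated Dynkin diagram is a chain of 2 nodes with single edges (A_2), so the type is A_2 (the algebra sl(3)).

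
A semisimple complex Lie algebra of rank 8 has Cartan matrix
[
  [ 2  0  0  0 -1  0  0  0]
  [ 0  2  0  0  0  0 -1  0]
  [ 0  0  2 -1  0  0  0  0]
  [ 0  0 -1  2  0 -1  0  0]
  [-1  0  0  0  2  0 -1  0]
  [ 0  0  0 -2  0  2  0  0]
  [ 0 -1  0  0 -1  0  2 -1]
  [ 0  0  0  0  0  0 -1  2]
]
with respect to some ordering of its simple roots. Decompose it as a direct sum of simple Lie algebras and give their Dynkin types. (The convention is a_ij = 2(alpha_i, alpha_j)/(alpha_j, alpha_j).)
C_3 ⊕ D_5

The diagram associated to this matrix has two connected components: the simple roots {alpha_3, alpha_4, alpha_6} form a chain of 3 nodes with a double edge at one end; the terminal node there is the unique long simple root (C_3), and {alpha_1, alpha_2, alpha_5, alpha_7, alpha_8} form a chain of 3 nodes with a fork of two nodes at one end (D_5). A semisimple Lie algebra decomposes uniquely as the direct sum of simple ideals, one per connected component of its Dynkin diagram, so g ≅ C_3 ⊕ D_5 (dimension 21 + 45 = 66).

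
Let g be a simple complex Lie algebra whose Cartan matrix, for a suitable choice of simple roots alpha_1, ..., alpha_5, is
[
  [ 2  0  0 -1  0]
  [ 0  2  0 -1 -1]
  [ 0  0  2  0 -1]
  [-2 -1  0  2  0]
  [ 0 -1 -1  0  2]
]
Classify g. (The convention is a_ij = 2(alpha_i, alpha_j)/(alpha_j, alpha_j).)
B_5

The matrix has rank 5 with 2's on the diagonal. Reading the off-diagonal entries as Dynkin edges (a single edge where a_ij = a_ji = -1; a double or triple edge where a_ij * a_ji = 2 or 3), the diagram is a chain of 5 nodes with a double edge at one end; the terminal node there is the unique short simple root (B_5). One simple-root ordering that puts it in standard form is (alpha_3, alpha_5, alpha_2, alpha_4, alpha_1). So the algebra is type B_5, i.e. so(11).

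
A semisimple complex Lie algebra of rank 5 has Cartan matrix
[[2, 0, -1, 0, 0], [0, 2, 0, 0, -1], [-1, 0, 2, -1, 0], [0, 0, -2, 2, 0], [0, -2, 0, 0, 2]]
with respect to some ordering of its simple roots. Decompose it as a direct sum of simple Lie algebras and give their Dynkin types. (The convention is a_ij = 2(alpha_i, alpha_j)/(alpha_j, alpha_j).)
B2 ⊕ C3

The diagram associated to this matrix has two connected components: the simple roots {alpha_2, alpha_5} form a chain of 2 nodes with a double edge at one end; the terminal node there is the unique short simple root (B_2), and {alpha_1, alpha_3, alpha_4} form a chain of 3 nodes with a double edge at one end; the terminal node there is the unique long simple root (C_3). A semisimple Lie algebra decomposes uniquely as the direct sum of simple ideals, one per connected component of its Dynkin diagram, so g ≅ B_2 ⊕ C_3 (dimension 10 + 21 = 31).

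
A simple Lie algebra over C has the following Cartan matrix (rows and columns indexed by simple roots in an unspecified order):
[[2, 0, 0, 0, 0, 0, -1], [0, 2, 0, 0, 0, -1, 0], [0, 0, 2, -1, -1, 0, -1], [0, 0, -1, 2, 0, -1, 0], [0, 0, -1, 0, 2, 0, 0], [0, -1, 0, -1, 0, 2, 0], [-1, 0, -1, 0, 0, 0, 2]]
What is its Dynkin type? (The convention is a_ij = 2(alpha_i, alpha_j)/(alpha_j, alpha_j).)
The matrix has rank 7 with 2's on the diagonal. Reading the off-diagonal entries as Dynkin edges (a single edge where a_ij = a_ji = -1; a double or triple edge where a_ij * a_ji = 2 or 3), the diagram is a chain of 6 nodes with one extra node attached to the third node from one end (E_7). One simple-root ordering that puts it in standard form is (alpha_1, alpha_5, alpha_7, alpha_3, alpha_4, alpha_6, alpha_2). So the algebra is type E_7.

type E_7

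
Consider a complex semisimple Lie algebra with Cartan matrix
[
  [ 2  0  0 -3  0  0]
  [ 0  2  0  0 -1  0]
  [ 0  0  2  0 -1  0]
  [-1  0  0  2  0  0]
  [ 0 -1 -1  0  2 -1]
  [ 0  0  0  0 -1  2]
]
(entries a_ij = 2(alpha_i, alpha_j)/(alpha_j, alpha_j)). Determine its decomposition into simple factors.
D_4 (so(8)) ⊕ G_2

The diagram associated to this matrix has two connected components: the simple roots {alpha_2, alpha_3, alpha_5, alpha_6} form a chain of 2 nodes with a fork of two nodes at one end (D_4), and {alpha_1, alpha_4} form two nodes joined by a triple edge (G_2). A semisimple Lie algebra decomposes uniquely as the direct sum of simple ideals, one per connected component of its Dynkin diagram, so g ≅ D_4 ⊕ G_2 (dimension 28 + 14 = 42).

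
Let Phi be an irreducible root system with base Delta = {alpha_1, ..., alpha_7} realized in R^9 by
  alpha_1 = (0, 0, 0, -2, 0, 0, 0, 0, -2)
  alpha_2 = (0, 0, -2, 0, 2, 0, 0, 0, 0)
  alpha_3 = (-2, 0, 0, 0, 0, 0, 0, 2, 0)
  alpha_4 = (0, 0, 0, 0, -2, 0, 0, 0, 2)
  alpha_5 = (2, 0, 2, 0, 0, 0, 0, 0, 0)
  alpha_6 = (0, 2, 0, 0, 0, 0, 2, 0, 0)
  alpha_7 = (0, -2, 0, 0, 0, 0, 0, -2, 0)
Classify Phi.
A_7

Compute the Cartan integers a_ij = 2(alpha_i, alpha_j)/(alpha_j, alpha_j); the resulting 7x7 Cartan matrix is
[[2, 0, 0, -1, 0, 0, 0], [0, 2, 0, -1, -1, 0, 0], [0, 0, 2, 0, -1, 0, -1], [-1, -1, 0, 2, 0, 0, 0], [0, -1, -1, 0, 2, 0, 0], [0, 0, 0, 0, 0, 2, -1], [0, 0, -1, 0, 0, -1, 2]].
All simple roots have the same length, so the diagram is simply laced. The associated Dynkin diagram is a chain of 7 nodes with single edges (A_7), so the type is A_7 (the algebra sl(8)).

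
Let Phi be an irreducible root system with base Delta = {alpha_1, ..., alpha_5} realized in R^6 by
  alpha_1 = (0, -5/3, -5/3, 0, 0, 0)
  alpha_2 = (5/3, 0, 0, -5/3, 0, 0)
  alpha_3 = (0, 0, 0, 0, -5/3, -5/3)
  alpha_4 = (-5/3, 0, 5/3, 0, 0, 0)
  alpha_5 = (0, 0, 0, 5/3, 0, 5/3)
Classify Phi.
Compute the Cartan integers a_ij = 2(alpha_i, alpha_j)/(alpha_j, alpha_j); the resulting 5x5 Cartan matrix is
[[2, 0, 0, -1, 0], [0, 2, 0, -1, -1], [0, 0, 2, 0, -1], [-1, -1, 0, 2, 0], [0, -1, -1, 0, 2]].
All simple roots have the same length, so the diagram is simply laced. The associated Dynkin diagram is a chain of 5 nodes with single edges (A_5), so the type is A_5 (the algebra sl(6)).

type A_5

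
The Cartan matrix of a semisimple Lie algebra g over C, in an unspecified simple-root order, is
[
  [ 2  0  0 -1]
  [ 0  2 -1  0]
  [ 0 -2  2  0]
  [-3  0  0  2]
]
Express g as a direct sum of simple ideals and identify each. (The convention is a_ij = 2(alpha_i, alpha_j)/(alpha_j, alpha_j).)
The diagram associated to this matrix has two connected components: the simple roots {alpha_2, alpha_3} form a chain of 2 nodes with a double edge at one end; the terminal node there is the unique short simple root (B_2), and {alpha_1, alpha_4} form two nodes joined by a triple edge (G_2). A semisimple Lie algebra decomposes uniquely as the direct sum of simple ideals, one per connected component of its Dynkin diagram, so g ≅ B_2 ⊕ G_2 (dimension 10 + 14 = 24).

type B_2 ⊕ type G_2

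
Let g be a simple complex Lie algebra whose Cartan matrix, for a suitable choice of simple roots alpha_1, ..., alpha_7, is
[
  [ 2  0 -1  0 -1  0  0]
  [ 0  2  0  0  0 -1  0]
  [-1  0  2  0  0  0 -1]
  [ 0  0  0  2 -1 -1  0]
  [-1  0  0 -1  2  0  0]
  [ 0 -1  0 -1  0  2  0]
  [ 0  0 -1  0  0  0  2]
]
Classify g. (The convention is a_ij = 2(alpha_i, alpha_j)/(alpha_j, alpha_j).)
A7

The matrix has rank 7 with 2's on the diagonal. Reading the off-diagonal entries as Dynkin edges (a single edge where a_ij = a_ji = -1; a double or triple edge where a_ij * a_ji = 2 or 3), the diagram is a chain of 7 nodes with single edges (A_7). One simple-root ordering that puts it in standard form is (alpha_2, alpha_6, alpha_4, alpha_5, alpha_1, alpha_3, alpha_7). So the algebra is type A_7, i.e. sl(8).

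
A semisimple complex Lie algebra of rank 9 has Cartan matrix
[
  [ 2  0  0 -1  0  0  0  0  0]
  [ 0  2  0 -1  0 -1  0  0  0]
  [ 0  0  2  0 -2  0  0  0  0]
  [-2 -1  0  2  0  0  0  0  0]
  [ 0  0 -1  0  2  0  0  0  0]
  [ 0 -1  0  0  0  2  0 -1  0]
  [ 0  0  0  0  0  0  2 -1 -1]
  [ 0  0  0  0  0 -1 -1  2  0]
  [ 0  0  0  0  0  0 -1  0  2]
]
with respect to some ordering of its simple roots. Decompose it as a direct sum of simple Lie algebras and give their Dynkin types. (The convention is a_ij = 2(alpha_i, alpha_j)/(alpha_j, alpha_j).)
The diagram associated to this matrix has two connected components: the simple roots {alpha_3, alpha_5} form a chain of 2 nodes with a double edge at one end; the terminal node there is the unique short simple root (B_2), and {alpha_1, alpha_2, alpha_4, alpha_6, alpha_7, alpha_8, alpha_9} form a chain of 7 nodes with a double edge at one end; the terminal node there is the unique short simple root (B_7). A semisimple Lie algebra decomposes uniquely as the direct sum of simple ideals, one per connected component of its Dynkin diagram, so g ≅ B_2 ⊕ B_7 (dimension 10 + 105 = 115).

B_2 ⊕ B_7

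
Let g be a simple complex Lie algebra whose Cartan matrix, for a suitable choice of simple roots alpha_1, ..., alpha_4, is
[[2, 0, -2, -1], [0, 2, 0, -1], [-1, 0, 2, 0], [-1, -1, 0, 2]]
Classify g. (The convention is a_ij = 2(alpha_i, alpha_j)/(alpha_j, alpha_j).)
B_4

The matrix has rank 4 with 2's on the diagonal. Reading the off-diagonal entries as Dynkin edges (a single edge where a_ij = a_ji = -1; a double or triple edge where a_ij * a_ji = 2 or 3), the diagram is a chain of 4 nodes with a double edge at one end; the terminal node there is the unique short simple root (B_4). One simple-root ordering that puts it in standard form is (alpha_2, alpha_4, alpha_1, alpha_3). So the algebra is type B_4, i.e. so(9).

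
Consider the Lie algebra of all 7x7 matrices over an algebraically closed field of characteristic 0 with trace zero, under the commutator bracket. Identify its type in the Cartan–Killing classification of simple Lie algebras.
A6

This is sl(7), which has dimension 7^2 - 1 = 48 and rank 7 - 1 = 6 (a Cartan subalgebra is the diagonal traceless matrices). In the classification of classical Lie algebras, the special linear algebra sl(n+1) has type A_n; here n = 6, so the Dynkin diagram is a chain of 6 nodes with single edges (A_6). Hence the type is A_6.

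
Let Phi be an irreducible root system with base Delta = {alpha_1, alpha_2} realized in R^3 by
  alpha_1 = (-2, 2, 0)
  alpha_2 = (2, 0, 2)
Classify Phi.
Compute the Cartan integers a_ij = 2(alpha_i, alpha_j)/(alpha_j, alpha_j); the resulting 2x2 Cartan matrix is
[[2, -1], [-1, 2]].
All simple roots have the same length, so the diagram is simply laced. The associated Dynkin diagram is a chain of 2 nodes with single edges (A_2), so the type is A_2 (the algebra sl(3)).

type A_2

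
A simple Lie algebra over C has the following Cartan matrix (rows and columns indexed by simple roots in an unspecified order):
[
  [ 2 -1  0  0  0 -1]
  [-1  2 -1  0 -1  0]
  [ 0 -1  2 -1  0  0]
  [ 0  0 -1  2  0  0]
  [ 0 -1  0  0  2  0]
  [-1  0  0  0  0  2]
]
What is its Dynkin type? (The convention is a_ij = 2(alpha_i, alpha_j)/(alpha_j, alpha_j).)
E_6

The matrix has rank 6 with 2's on the diagonal. Reading the off-diagonal entries as Dynkin edges (a single edge where a_ij = a_ji = -1; a double or triple edge where a_ij * a_ji = 2 or 3), the diagram is a chain of 5 nodes with one extra node attached to the third node from one end (E_6). One simple-root ordering that puts it in standard form is (alpha_4, alpha_5, alpha_3, alpha_2, alpha_1, alpha_6). So the algebra is type E_6.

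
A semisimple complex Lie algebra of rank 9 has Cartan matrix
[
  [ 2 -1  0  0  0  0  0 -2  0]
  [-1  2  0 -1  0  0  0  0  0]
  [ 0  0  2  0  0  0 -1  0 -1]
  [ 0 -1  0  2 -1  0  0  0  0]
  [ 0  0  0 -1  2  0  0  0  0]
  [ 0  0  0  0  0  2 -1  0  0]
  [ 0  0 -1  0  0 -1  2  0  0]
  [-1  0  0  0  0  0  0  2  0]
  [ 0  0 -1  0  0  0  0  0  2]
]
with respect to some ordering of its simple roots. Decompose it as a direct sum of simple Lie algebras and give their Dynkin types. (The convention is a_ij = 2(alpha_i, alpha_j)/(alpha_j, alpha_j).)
The diagram associated to this matrix has two connected components: the simple roots {alpha_3, alpha_6, alpha_7, alpha_9} form a chain of 4 nodes with single edges (A_4), and {alpha_1, alpha_2, alpha_4, alpha_5, alpha_8} form a chain of 5 nodes with a double edge at one end; the terminal node there is the unique short simple root (B_5). A semisimple Lie algebra decomposes uniquely as the direct sum of simple ideals, one per connected component of its Dynkin diagram, so g ≅ A_4 ⊕ B_5 (dimension 24 + 55 = 79).

A_4 + B_5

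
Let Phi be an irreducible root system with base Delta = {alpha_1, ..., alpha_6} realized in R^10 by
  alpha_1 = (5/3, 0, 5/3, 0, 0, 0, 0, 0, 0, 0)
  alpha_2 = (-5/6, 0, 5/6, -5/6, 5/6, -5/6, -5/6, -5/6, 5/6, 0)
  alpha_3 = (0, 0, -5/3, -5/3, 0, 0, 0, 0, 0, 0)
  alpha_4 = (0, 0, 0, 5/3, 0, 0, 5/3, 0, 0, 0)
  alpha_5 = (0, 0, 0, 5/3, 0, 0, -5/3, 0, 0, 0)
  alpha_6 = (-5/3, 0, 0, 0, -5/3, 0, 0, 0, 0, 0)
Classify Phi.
E6

Compute the Cartan integers a_ij = 2(alpha_i, alpha_j)/(alpha_j, alpha_j); the resulting 6x6 Cartan matrix is
[[2, 0, -1, 0, 0, -1], [0, 2, 0, -1, 0, 0], [-1, 0, 2, -1, -1, 0], [0, -1, -1, 2, 0, 0], [0, 0, -1, 0, 2, 0], [-1, 0, 0, 0, 0, 2]].
All simple roots have the same length, so the diagram is simply laced. The associated Dynkin diagram is a chain of 5 nodes with one extra node attached to the third node from one end (E_6), so the type is E_6.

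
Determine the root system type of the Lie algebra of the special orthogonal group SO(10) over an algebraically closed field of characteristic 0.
D_5

This is so(10) with 10 even, which has dimension 10(10-1)/2 = 45 and rank 10/2 = 5. In the classification of classical Lie algebras, the orthogonal algebra so(2n) in an even number of variables has type D_n; here n = 5, so the Dynkin diagram is a chain of 3 nodes with a fork of two nodes at one end (D_5). Hence the type is D_5.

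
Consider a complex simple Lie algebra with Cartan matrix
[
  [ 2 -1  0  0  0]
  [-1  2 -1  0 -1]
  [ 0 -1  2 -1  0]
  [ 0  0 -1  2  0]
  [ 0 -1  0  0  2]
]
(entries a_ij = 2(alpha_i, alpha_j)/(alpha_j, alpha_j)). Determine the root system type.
The matrix has rank 5 with 2's on the diagonal. Reading the off-diagonal entries as Dynkin edges (a single edge where a_ij = a_ji = -1; a double or triple edge where a_ij * a_ji = 2 or 3), the diagram is a chain of 3 nodes with a fork of two nodes at one end (D_5). One simple-root ordering that puts it in standard form is (alpha_4, alpha_3, alpha_2, alpha_5, alpha_1). So the algebra is type D_5, i.e. so(10).

type D_5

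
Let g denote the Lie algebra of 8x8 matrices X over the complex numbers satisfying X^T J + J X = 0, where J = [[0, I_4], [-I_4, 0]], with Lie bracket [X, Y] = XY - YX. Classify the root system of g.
C4

This is sp(8), which has dimension 8(8+1)/2 = 36 and rank 8/2 = 4. In the classification of classical Lie algebras, the symplectic algebra sp(2n) has type C_n; here n = 4, so the Dynkin diagram is a chain of 4 nodes with a double edge at one end; the terminal node there is the unique long simple root (C_4). Hence the type is C_4.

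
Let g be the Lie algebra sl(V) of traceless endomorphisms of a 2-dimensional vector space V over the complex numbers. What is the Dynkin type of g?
This is sl(2), which has dimension 2^2 - 1 = 3 and rank 2 - 1 = 1 (a Cartan subalgebra is the diagonal traceless matrices). In the classification of classical Lie algebras, the special linear algebra sl(n+1) has type A_n; here n = 1, so the Dynkin diagram is a chain of 1 nodes with single edges (A_1). Hence the type is A_1.

A1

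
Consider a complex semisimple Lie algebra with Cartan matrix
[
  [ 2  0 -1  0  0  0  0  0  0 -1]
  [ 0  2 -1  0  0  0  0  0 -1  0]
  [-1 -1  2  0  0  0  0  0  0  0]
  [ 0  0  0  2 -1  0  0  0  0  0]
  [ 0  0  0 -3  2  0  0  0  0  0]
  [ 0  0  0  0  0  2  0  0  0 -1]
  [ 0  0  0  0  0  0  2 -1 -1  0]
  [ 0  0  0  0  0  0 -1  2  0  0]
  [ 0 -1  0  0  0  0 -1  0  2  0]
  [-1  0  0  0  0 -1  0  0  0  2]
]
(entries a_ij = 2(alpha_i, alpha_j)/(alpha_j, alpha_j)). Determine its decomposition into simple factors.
The diagram associated to this matrix has two connected components: the simple roots {alpha_1, alpha_2, alpha_3, alpha_6, alpha_7, alpha_8, alpha_9, alpha_10} form a chain of 8 nodes with single edges (A_8), and {alpha_4, alpha_5} form two nodes joined by a triple edge (G_2). A semisimple Lie algebra decomposes uniquely as the direct sum of simple ideals, one per connected component of its Dynkin diagram, so g ≅ A_8 ⊕ G_2 (dimension 80 + 14 = 94).

type A_8 + type G_2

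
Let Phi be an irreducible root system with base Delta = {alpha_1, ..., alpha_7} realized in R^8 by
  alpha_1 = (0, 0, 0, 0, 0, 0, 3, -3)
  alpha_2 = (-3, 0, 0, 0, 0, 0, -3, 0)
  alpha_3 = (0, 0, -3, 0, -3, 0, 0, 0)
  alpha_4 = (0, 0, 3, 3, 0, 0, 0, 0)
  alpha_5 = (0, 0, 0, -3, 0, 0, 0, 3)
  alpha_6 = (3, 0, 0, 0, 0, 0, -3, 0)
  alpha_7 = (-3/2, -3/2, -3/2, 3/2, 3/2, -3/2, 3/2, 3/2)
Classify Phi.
Compute the Cartan integers a_ij = 2(alpha_i, alpha_j)/(alpha_j, alpha_j); the resulting 7x7 Cartan matrix is
[[2, -1, 0, 0, -1, -1, 0], [-1, 2, 0, 0, 0, 0, 0], [0, 0, 2, -1, 0, 0, 0], [0, 0, -1, 2, -1, 0, 0], [-1, 0, 0, -1, 2, 0, 0], [-1, 0, 0, 0, 0, 2, -1], [0, 0, 0, 0, 0, -1, 2]].
All simple roots have the same length, so the diagram is simply laced. The associated Dynkin diagram is a chain of 6 nodes with one extra node attached to the third node from one end (E_7), so the type is E_7.

E_7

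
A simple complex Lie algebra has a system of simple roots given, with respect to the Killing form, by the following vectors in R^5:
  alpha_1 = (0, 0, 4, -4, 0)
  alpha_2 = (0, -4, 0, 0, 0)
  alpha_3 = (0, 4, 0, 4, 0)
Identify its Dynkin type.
B_3 (so(7))

Compute the Cartan integers a_ij = 2(alpha_i, alpha_j)/(alpha_j, alpha_j); the resulting 3x3 Cartan matrix is
[[2, 0, -1], [0, 2, -1], [-1, -2, 2]].
The roots have two lengths (squared-length ratio 2:1); the short ones are alpha_{2}. The associated Dynkin diagram is a chain of 3 nodes with a double edge at one end; the terminal node there is the unique short simple root (B_3), so the type is B_3 (the algebra so(7)).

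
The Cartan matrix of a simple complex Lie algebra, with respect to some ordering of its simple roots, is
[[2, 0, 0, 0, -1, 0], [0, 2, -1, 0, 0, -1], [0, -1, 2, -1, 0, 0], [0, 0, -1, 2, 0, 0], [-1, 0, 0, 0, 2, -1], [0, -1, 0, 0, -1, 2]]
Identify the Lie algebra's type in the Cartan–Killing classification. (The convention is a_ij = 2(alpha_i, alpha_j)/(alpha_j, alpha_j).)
type A_6

The matrix has rank 6 with 2's on the diagonal. Reading the off-diagonal entries as Dynkin edges (a single edge where a_ij = a_ji = -1; a double or triple edge where a_ij * a_ji = 2 or 3), the diagram is a chain of 6 nodes with single edges (A_6). One simple-root ordering that puts it in standard form is (alpha_1, alpha_5, alpha_6, alpha_2, alpha_3, alpha_4). So the algebra is type A_6, i.e. sl(7).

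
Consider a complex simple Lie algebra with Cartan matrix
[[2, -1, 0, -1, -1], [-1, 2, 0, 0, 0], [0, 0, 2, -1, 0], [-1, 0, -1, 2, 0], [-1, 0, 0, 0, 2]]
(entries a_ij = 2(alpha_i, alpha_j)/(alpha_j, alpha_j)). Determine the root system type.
The matrix has rank 5 with 2's on the diagonal. Reading the off-diagonal entries as Dynkin edges (a single edge where a_ij = a_ji = -1; a double or triple edge where a_ij * a_ji = 2 or 3), the diagram is a chain of 3 nodes with a fork of two nodes at one end (D_5). One simple-root ordering that puts it in standard form is (alpha_3, alpha_4, alpha_1, alpha_5, alpha_2). So the algebra is type D_5, i.e. so(10).

D5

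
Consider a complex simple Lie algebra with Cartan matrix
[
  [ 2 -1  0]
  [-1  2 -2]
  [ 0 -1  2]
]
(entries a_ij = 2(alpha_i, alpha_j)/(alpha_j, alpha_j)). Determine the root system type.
type B_3

The matrix has rank 3 with 2's on the diagonal. Reading the off-diagonal entries as Dynkin edges (a single edge where a_ij = a_ji = -1; a double or triple edge where a_ij * a_ji = 2 or 3), the diagram is a chain of 3 nodes with a double edge at one end; the terminal node there is the unique short simple root (B_3). One simple-root ordering that puts it in standard form is (alpha_1, alpha_2, alpha_3). So the algebra is type B_3, i.e. so(7).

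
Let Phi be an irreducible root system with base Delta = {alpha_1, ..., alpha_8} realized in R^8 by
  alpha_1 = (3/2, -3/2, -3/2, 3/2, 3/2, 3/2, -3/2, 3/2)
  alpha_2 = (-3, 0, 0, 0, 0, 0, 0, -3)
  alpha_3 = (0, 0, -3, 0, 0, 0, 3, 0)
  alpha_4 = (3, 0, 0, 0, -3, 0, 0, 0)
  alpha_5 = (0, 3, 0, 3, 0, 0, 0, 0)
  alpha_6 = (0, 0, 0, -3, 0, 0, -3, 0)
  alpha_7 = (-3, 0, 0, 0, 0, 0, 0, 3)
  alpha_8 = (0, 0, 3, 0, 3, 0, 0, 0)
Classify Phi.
Compute the Cartan integers a_ij = 2(alpha_i, alpha_j)/(alpha_j, alpha_j); the resulting 8x8 Cartan matrix is
[[2, -1, 0, 0, 0, 0, 0, 0], [-1, 2, 0, -1, 0, 0, 0, 0], [0, 0, 2, 0, 0, -1, 0, -1], [0, -1, 0, 2, 0, 0, -1, -1], [0, 0, 0, 0, 2, -1, 0, 0], [0, 0, -1, 0, -1, 2, 0, 0], [0, 0, 0, -1, 0, 0, 2, 0], [0, 0, -1, -1, 0, 0, 0, 2]].
All simple roots have the same length, so the diagram is simply laced. The associated Dynkin diagram is a chain of 7 nodes with one extra node attached to the third node from one end (E_8), so the type is E_8.

E_8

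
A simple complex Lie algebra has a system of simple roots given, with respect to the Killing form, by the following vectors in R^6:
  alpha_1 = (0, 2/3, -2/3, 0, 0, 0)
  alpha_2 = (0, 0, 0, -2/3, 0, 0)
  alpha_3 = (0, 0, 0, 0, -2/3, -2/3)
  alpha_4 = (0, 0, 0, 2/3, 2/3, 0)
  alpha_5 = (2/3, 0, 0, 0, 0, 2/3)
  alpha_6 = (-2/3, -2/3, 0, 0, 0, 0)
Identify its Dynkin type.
Compute the Cartan integers a_ij = 2(alpha_i, alpha_j)/(alpha_j, alpha_j); the resulting 6x6 Cartan matrix is
[[2, 0, 0, 0, 0, -1], [0, 2, 0, -1, 0, 0], [0, 0, 2, -1, -1, 0], [0, -2, -1, 2, 0, 0], [0, 0, -1, 0, 2, -1], [-1, 0, 0, 0, -1, 2]].
The roots have two lengths (squared-length ratio 2:1); the short ones are alpha_{2}. The associated Dynkin diagram is a chain of 6 nodes with a double edge at one end; the terminal node there is the unique short simple root (B_6), so the type is B_6 (the algebra so(13)).

B6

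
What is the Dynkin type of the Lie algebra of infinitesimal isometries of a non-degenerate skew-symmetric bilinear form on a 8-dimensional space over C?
type C_4

This is sp(8), which has dimension 8(8+1)/2 = 36 and rank 8/2 = 4. In the classification of classical Lie algebras, the symplectic algebra sp(2n) has type C_n; here n = 4, so the Dynkin diagram is a chain of 4 nodes with a double edge at one end; the terminal node there is the unique long simple root (C_4). Hence the type is C_4.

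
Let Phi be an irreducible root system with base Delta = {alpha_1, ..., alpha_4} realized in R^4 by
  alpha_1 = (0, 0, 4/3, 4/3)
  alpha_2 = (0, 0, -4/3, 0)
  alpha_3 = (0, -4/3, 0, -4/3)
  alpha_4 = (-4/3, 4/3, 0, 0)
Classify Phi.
Compute the Cartan integers a_ij = 2(alpha_i, alpha_j)/(alpha_j, alpha_j); the resulting 4x4 Cartan matrix is
[[2, -2, -1, 0], [-1, 2, 0, 0], [-1, 0, 2, -1], [0, 0, -1, 2]].
The roots have two lengths (squared-length ratio 2:1); the short ones are alpha_{2}. The associated Dynkin diagram is a chain of 4 nodes with a double edge at one end; the terminal node there is the unique short simple root (B_4), so the type is B_4 (the algebra so(9)).

type B_4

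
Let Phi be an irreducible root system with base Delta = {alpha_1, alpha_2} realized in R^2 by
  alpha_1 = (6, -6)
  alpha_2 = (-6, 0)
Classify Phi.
Compute the Cartan integers a_ij = 2(alpha_i, alpha_j)/(alpha_j, alpha_j); the resulting 2x2 Cartan matrix is
[[2, -2], [-1, 2]].
The roots have two lengths (squared-length ratio 2:1); the short ones are alpha_{2}. The associated Dynkin diagram is a chain of 2 nodes with a double edge at one end; the terminal node there is the unique short simple root (B_2), so the type is B_2 (the algebra so(5)).

B_2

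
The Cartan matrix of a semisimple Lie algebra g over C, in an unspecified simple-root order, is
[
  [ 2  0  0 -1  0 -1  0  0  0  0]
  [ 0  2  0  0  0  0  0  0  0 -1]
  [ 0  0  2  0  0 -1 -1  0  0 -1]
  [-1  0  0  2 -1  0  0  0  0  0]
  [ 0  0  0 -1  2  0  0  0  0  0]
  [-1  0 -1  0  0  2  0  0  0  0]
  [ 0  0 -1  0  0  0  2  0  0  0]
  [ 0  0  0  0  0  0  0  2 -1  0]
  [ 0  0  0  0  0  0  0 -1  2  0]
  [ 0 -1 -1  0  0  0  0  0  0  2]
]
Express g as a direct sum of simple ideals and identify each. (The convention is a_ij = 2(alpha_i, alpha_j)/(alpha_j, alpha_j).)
A_2 ⊕ E_8

The diagram associated to this matrix has two connected components: the simple roots {alpha_8, alpha_9} form a chain of 2 nodes with single edges (A_2), and {alpha_1, alpha_2, alpha_3, alpha_4, alpha_5, alpha_6, alpha_7, alpha_10} form a chain of 7 nodes with one extra node attached to the third node from one end (E_8). A semisimple Lie algebra decomposes uniquely as the direct sum of simple ideals, one per connected component of its Dynkin diagram, so g ≅ A_2 ⊕ E_8 (dimension 8 + 248 = 256).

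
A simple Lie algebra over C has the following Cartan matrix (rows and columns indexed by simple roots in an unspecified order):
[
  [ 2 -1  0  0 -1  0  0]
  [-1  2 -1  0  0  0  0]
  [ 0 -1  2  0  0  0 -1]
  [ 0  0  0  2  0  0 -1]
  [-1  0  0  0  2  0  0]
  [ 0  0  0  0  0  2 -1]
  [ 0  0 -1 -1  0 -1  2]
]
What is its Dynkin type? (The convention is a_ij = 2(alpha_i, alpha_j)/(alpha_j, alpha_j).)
The matrix has rank 7 with 2's on the diagonal. Reading the off-diagonal entries as Dynkin edges (a single edge where a_ij = a_ji = -1; a double or triple edge where a_ij * a_ji = 2 or 3), the diagram is a chain of 5 nodes with a fork of two nodes at one end (D_7). One simple-root ordering that puts it in standard form is (alpha_5, alpha_1, alpha_2, alpha_3, alpha_7, alpha_6, alpha_4). So the algebra is type D_7, i.e. so(14).

D7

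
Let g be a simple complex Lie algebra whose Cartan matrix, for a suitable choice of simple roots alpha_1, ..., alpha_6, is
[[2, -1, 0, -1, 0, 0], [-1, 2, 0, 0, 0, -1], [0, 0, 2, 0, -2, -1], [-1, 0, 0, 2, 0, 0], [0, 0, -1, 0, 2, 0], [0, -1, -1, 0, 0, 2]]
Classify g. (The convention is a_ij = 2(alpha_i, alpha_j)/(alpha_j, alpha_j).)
The matrix has rank 6 with 2's on the diagonal. Reading the off-diagonal entries as Dynkin edges (a single edge where a_ij = a_ji = -1; a double or triple edge where a_ij * a_ji = 2 or 3), the diagram is a chain of 6 nodes with a double edge at one end; the terminal node there is the unique short simple root (B_6). One simple-root ordering that puts it in standard form is (alpha_4, alpha_1, alpha_2, alpha_6, alpha_3, alpha_5). So the algebra is type B_6, i.e. so(13).

type B_6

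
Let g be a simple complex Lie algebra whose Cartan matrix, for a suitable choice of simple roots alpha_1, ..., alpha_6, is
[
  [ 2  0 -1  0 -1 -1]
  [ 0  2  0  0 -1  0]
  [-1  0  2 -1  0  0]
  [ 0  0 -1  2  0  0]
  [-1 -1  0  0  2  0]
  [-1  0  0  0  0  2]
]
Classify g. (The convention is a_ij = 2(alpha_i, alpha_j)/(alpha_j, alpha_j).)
type E_6

The matrix has rank 6 with 2's on the diagonal. Reading the off-diagonal entries as Dynkin edges (a single edge where a_ij = a_ji = -1; a double or triple edge where a_ij * a_ji = 2 or 3), the diagram is a chain of 5 nodes with one extra node attached to the third node from one end (E_6). One simple-root ordering that puts it in standard form is (alpha_4, alpha_6, alpha_3, alpha_1, alpha_5, alpha_2). So the algebra is type E_6.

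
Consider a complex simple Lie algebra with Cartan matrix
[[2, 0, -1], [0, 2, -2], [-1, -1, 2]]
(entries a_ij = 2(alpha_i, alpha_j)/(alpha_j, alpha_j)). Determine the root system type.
C_3

The matrix has rank 3 with 2's on the diagonal. Reading the off-diagonal entries as Dynkin edges (a single edge where a_ij = a_ji = -1; a double or triple edge where a_ij * a_ji = 2 or 3), the diagram is a chain of 3 nodes with a double edge at one end; the terminal node there is the unique long simple root (C_3). One simple-root ordering that puts it in standard form is (alpha_1, alpha_3, alpha_2). So the algebra is type C_3, i.e. sp(6).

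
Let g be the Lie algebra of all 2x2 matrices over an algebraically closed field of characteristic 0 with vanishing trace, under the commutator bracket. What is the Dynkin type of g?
This is sl(2), which has dimension 2^2 - 1 = 3 and rank 2 - 1 = 1 (a Cartan subalgebra is the diagonal traceless matrices). In the classification of classical Lie algebras, the special linear algebra sl(n+1) has type A_n; here n = 1, so the Dynkin diagram is a chain of 1 nodes with single edges (A_1). Hence the type is A_1.

A_1 (sl(2))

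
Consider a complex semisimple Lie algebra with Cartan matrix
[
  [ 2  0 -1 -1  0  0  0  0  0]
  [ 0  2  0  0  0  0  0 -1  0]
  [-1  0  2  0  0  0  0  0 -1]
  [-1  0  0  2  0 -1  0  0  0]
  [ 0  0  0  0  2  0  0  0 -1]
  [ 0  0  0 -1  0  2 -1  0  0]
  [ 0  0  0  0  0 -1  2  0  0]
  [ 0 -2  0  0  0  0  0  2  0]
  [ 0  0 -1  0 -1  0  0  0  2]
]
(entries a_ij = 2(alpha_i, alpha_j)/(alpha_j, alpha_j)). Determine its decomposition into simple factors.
The diagram associated to this matrix has two connected components: the simple roots {alpha_1, alpha_3, alpha_4, alpha_5, alpha_6, alpha_7, alpha_9} form a chain of 7 nodes with single edges (A_7), and {alpha_2, alpha_8} form a chain of 2 nodes with a double edge at one end; the terminal node there is the unique short simple root (B_2). A semisimple Lie algebra decomposes uniquely as the direct sum of simple ideals, one per connected component of its Dynkin diagram, so g ≅ A_7 ⊕ B_2 (dimension 63 + 10 = 73).

type A_7 + type B_2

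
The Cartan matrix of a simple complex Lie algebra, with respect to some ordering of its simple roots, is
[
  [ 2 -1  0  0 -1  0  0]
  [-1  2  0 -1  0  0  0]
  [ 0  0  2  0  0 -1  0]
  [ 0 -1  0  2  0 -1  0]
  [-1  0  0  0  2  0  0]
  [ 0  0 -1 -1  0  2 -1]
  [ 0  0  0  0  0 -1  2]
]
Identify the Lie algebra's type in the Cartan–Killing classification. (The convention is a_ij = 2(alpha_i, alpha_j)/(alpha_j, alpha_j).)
The matrix has rank 7 with 2's on the diagonal. Reading the off-diagonal entries as Dynkin edges (a single edge where a_ij = a_ji = -1; a double or triple edge where a_ij * a_ji = 2 or 3), the diagram is a chain of 5 nodes with a fork of two nodes at one end (D_7). One simple-root ordering that puts it in standard form is (alpha_5, alpha_1, alpha_2, alpha_4, alpha_6, alpha_3, alpha_7). So the algebra is type D_7, i.e. so(14).

D7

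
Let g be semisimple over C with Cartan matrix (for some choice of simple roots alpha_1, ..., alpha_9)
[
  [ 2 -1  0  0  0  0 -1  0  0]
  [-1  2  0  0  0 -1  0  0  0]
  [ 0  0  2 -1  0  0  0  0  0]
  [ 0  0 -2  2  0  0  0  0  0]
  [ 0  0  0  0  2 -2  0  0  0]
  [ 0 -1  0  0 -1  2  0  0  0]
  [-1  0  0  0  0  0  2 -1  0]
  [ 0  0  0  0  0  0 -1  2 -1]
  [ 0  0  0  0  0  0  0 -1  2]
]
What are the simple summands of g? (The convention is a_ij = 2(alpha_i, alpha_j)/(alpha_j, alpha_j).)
The diagram associated to this matrix has two connected components: the simple roots {alpha_3, alpha_4} form a chain of 2 nodes with a double edge at one end; the terminal node there is the unique short simple root (B_2), and {alpha_1, alpha_2, alpha_5, alpha_6, alpha_7, alpha_8, alpha_9} form a chain of 7 nodes with a double edge at one end; the terminal node there is the unique long simple root (C_7). A semisimple Lie algebra decomposes uniquely as the direct sum of simple ideals, one per connected component of its Dynkin diagram, so g ≅ B_2 ⊕ C_7 (dimension 10 + 105 = 115).

B_2 + C_7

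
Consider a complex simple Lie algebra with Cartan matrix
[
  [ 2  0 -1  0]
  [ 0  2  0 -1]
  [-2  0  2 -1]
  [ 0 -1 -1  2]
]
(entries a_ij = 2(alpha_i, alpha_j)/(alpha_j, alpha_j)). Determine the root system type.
type B_4

The matrix has rank 4 with 2's on the diagonal. Reading the off-diagonal entries as Dynkin edges (a single edge where a_ij = a_ji = -1; a double or triple edge where a_ij * a_ji = 2 or 3), the diagram is a chain of 4 nodes with a double edge at one end; the terminal node there is the unique short simple root (B_4). One simple-root ordering that puts it in standard form is (alpha_2, alpha_4, alpha_3, alpha_1). So the algebra is type B_4, i.e. so(9).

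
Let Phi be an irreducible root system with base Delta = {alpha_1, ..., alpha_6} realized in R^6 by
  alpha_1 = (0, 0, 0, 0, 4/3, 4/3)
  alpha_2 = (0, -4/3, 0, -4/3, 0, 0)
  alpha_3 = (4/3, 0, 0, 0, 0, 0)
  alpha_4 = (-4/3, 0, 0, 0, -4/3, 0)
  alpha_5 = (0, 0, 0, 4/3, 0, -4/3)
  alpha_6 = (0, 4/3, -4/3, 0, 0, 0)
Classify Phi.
B_6

Compute the Cartan integers a_ij = 2(alpha_i, alpha_j)/(alpha_j, alpha_j); the resulting 6x6 Cartan matrix is
[[2, 0, 0, -1, -1, 0], [0, 2, 0, 0, -1, -1], [0, 0, 2, -1, 0, 0], [-1, 0, -2, 2, 0, 0], [-1, -1, 0, 0, 2, 0], [0, -1, 0, 0, 0, 2]].
The roots have two lengths (squared-length ratio 2:1); the short ones are alpha_{3}. The associated Dynkin diagram is a chain of 6 nodes with a double edge at one end; the terminal node there is the unique short simple root (B_6), so the type is B_6 (the algebra so(13)).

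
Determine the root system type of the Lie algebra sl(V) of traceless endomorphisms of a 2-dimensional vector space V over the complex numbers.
This is sl(2), which has dimension 2^2 - 1 = 3 and rank 2 - 1 = 1 (a Cartan subalgebra is the diagonal traceless matrices). In the classification of classical Lie algebras, the special linear algebra sl(n+1) has type A_n; here n = 1, so the Dynkin diagram is a chain of 1 nodes with single edges (A_1). Hence the type is A_1.

A_1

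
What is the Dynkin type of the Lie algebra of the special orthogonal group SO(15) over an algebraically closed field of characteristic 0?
B7

This is so(15) with 15 odd, which has dimension 15(15-1)/2 = 105 and rank (15-1)/2 = 7. In the classification of classical Lie algebras, the orthogonal algebra so(2n+1) in an odd number of variables has type B_n; here n = 7, so the Dynkin diagram is a chain of 7 nodes with a double edge at one end; the terminal node there is the unique short simple root (B_7). Hence the type is B_7.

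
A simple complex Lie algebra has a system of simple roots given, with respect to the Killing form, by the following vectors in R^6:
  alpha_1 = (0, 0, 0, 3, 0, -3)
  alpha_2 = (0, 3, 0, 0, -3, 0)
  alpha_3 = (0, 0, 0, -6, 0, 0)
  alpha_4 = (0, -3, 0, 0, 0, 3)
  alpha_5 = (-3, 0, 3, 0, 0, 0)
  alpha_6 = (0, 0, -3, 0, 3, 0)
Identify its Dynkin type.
Compute the Cartan integers a_ij = 2(alpha_i, alpha_j)/(alpha_j, alpha_j); the resulting 6x6 Cartan matrix is
[[2, 0, -1, -1, 0, 0], [0, 2, 0, -1, 0, -1], [-2, 0, 2, 0, 0, 0], [-1, -1, 0, 2, 0, 0], [0, 0, 0, 0, 2, -1], [0, -1, 0, 0, -1, 2]].
The roots have two lengths (squared-length ratio 2:1); the short ones are alpha_{1,2,4,5,6}. The associated Dynkin diagram is a chain of 6 nodes with a double edge at one end; the terminal node there is the unique long simple root (C_6), so the type is C_6 (the algebra sp(12)).

C_6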